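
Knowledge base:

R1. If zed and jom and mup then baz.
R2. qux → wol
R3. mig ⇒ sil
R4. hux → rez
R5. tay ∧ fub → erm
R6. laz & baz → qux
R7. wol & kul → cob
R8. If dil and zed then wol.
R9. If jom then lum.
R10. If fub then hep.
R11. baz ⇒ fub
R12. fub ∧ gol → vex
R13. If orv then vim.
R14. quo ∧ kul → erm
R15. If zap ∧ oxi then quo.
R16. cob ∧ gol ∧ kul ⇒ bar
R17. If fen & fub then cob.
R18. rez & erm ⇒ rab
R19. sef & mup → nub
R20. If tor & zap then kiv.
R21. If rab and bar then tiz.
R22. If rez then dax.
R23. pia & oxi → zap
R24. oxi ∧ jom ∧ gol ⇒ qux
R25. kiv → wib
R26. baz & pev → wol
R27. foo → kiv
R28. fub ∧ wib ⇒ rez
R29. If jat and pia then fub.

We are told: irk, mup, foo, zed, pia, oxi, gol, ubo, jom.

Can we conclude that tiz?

No

Forward chaining from the given facts derives: baz, lum, fub, vex, zap, qux, kiv, wol, hep, quo, wib, rez, dax.
The only rule concluding tiz is R21, which needs rab; that is never established.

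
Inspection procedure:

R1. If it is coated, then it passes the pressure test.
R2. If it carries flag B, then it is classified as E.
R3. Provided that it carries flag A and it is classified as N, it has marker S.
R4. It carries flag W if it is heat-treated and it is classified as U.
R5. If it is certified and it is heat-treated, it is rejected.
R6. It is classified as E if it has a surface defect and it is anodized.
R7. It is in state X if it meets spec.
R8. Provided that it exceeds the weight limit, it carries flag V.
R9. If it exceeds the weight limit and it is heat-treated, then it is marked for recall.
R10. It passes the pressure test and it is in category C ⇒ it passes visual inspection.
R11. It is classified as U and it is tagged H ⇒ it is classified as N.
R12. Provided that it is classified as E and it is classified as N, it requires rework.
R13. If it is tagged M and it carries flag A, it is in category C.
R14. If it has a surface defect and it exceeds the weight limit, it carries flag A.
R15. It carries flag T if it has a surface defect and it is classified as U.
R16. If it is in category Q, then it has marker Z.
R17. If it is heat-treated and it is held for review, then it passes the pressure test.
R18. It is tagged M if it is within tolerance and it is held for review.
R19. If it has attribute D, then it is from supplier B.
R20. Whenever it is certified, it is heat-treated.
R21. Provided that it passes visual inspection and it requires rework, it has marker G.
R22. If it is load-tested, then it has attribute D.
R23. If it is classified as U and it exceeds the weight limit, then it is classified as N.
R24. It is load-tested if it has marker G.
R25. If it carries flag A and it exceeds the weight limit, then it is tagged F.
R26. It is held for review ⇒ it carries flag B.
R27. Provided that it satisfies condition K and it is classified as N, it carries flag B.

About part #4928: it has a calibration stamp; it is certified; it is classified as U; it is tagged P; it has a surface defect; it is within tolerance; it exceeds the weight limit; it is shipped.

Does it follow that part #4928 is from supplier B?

Forward chaining from the given facts derives: carries flag V, carries flag A, carries flag T, is heat-treated, is classified as N, is tagged F, has marker S, carries flag W, is rejected, is marked for recall.
The only rule concluding "it is from supplier B" is R19, which needs "it has attribute D"; that is never established.

No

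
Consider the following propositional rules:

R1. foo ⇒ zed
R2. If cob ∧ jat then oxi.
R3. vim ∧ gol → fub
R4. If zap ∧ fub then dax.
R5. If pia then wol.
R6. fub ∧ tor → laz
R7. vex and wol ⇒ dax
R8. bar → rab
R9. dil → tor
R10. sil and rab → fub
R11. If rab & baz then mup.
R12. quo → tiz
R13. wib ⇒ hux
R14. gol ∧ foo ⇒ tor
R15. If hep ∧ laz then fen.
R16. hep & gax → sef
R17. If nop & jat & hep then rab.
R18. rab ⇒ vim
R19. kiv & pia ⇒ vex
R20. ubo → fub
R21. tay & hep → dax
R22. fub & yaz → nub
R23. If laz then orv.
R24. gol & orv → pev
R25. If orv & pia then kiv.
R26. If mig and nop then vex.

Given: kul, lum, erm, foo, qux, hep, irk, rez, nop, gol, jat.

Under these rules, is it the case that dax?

No

Forward chaining from the given facts derives: zed, tor, rab, vim, fub, laz, fen, orv, pev.
Rules concluding dax: R4 needs zap; R7 needs vex; R21 needs tay — none of these are established.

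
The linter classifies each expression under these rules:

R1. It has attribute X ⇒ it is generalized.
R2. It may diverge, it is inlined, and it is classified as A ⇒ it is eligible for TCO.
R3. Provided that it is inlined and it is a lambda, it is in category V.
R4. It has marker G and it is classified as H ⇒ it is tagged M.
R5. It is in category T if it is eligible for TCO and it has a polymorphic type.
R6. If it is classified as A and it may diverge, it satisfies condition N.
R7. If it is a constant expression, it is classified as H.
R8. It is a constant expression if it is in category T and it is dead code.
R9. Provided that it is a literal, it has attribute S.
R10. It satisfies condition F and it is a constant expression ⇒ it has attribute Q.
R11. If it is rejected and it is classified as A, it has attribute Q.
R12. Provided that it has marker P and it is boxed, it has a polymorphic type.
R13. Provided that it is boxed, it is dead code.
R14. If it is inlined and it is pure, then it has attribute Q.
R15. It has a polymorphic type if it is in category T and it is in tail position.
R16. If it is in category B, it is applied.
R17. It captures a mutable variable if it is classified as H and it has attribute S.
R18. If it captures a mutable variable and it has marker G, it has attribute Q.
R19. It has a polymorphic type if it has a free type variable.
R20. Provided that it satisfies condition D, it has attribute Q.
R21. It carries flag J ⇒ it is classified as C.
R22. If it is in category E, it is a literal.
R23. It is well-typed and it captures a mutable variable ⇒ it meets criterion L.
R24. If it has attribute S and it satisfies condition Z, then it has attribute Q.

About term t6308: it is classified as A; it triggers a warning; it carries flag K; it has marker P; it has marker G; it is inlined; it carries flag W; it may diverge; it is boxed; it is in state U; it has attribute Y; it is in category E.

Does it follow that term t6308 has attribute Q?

By R2 (it may diverge, it is inlined, it is classified as A): it is eligible for TCO.
By R12 (it has marker P, it is boxed): it has a polymorphic type.
By R13 (it is boxed): it is dead code.
By R22 (it is in category E): it is a literal.
By R5 (it is eligible for TCO, it has a polymorphic type): it is in category T.
By R8 (it is in category T, it is dead code): it is a constant expression.
By R9 (it is a literal): it has attribute S.
By R7 (it is a constant expression): it is classified as H.
By R17 (it is classified as H, it has attribute S): it captures a mutable variable.
By R18 (it captures a mutable variable, it has marker G): it has attribute Q.

Yes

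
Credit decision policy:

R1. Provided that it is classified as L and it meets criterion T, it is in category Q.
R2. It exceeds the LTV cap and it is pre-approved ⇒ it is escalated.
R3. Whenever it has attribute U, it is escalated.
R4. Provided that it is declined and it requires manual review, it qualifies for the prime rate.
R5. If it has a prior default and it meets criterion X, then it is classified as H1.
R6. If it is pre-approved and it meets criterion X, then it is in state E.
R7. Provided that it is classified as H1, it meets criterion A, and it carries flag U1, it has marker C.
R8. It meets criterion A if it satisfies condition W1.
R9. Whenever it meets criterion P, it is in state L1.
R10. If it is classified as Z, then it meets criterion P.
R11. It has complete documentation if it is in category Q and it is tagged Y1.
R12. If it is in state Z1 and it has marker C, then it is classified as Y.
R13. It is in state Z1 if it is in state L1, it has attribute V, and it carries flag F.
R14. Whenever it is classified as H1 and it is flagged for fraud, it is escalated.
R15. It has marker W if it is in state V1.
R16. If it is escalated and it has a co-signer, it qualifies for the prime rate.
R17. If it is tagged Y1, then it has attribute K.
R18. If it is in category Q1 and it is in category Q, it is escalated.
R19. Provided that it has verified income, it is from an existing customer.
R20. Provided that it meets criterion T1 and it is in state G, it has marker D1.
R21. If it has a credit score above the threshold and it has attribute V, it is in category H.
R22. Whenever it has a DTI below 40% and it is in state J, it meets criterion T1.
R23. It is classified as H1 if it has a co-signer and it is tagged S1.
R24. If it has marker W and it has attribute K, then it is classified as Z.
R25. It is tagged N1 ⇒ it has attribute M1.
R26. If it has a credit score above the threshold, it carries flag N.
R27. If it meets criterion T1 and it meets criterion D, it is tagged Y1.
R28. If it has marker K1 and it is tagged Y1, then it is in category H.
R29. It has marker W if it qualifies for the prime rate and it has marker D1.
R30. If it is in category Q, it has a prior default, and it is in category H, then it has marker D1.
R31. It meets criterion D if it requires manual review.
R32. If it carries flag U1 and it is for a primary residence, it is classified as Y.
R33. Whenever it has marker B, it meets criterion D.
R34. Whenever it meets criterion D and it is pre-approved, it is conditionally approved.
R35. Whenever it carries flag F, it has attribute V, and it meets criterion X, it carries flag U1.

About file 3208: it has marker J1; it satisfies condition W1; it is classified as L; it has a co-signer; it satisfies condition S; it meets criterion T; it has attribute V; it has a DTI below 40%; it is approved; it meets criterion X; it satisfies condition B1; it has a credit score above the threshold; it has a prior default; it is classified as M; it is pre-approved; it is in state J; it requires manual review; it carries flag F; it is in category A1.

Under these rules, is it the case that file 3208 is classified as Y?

No

Forward chaining from the given facts derives: is in category Q, is classified as H1, is in state E, meets criterion A, is in category H, meets criterion T1, carries flag N, has marker D1, meets criterion D, is conditionally approved, carries flag U1, has marker C, is tagged Y1, has complete documentation, has attribute K.
Rules concluding "it is classified as Y": R12 needs "it is in state Z1"; R32 needs "it is for a primary residence" — none of these are established.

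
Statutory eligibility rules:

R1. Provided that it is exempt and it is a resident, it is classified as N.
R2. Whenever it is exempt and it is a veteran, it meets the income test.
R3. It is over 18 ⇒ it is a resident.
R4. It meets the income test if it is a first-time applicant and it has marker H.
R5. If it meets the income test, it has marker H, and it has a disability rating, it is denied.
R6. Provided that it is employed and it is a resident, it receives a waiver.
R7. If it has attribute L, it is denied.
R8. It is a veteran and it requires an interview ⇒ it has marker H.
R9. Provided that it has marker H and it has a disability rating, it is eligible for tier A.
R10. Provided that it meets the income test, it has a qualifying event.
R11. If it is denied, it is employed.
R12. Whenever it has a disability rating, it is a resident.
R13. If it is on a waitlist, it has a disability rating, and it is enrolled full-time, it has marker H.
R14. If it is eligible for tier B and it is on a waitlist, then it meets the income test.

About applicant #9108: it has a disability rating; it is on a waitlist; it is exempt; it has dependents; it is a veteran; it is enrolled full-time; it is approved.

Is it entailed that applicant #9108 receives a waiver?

By R2 (it is exempt, it is a veteran): it meets the income test.
By R12 (it has a disability rating): it is a resident.
By R13 (it is on a waitlist, it has a disability rating, it is enrolled full-time): it has marker H.
By R5 (it meets the income test, it has marker H, it has a disability rating): it is denied.
By R11 (it is denied): it is employed.
By R6 (it is employed, it is a resident): it receives a waiver.

Yes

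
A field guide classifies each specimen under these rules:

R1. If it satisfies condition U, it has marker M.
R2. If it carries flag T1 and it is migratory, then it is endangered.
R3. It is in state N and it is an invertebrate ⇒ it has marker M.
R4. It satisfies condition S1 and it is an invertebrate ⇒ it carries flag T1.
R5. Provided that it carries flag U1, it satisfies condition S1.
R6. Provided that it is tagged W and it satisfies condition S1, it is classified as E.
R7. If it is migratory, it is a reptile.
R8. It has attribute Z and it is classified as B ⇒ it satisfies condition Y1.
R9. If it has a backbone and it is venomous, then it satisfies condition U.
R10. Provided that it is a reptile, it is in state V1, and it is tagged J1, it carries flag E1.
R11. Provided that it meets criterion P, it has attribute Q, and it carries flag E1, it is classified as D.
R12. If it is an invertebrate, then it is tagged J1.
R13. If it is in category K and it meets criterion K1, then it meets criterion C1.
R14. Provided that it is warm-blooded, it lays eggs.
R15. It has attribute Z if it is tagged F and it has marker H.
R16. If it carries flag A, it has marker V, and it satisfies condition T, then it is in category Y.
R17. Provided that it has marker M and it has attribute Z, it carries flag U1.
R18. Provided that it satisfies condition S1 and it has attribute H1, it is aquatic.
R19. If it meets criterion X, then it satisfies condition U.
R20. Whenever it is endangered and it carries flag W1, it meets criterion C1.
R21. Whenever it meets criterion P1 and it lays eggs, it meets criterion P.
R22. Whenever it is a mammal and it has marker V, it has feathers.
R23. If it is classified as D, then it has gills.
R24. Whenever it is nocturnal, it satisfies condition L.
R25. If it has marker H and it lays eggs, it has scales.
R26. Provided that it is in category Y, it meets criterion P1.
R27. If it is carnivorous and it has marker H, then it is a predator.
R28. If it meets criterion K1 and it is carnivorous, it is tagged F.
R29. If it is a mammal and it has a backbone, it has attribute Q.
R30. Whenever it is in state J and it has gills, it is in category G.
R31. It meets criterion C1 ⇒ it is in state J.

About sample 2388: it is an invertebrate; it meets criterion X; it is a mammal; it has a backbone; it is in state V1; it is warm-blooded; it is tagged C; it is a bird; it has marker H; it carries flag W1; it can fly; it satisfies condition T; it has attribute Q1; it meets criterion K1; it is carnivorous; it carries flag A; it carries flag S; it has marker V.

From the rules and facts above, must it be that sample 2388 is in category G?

Forward chaining from the given facts derives: is tagged J1, lays eggs, is in category Y, satisfies condition U, has feathers, has scales, meets criterion P1, is a predator, is tagged F, has attribute Q, has marker M, has attribute Z, carries flag U1, meets criterion P, satisfies condition S1, carries flag T1.
The only rule concluding "it is in category G" is R30, which needs "it is in state J"; that is never established.

No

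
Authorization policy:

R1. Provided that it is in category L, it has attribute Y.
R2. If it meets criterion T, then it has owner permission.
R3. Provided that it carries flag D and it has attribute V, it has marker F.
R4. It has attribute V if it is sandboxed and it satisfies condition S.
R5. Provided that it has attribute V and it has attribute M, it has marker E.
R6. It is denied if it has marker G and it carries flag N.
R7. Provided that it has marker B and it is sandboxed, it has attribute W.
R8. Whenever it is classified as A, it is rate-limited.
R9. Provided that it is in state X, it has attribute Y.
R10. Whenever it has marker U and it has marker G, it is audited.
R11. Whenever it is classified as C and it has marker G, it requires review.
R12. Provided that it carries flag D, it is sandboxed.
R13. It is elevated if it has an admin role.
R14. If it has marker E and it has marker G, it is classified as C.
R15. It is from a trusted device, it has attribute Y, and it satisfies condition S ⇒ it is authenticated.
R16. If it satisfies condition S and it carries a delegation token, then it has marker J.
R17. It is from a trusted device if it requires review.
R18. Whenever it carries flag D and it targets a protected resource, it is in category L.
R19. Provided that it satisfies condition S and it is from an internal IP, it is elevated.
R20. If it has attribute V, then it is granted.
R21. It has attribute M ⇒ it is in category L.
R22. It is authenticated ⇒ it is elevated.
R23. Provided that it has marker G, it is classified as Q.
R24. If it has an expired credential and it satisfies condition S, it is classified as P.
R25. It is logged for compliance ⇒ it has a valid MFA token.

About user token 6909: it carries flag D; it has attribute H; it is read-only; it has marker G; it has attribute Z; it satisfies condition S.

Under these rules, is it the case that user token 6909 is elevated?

No

Forward chaining from the given facts derives: is sandboxed, is classified as Q, has attribute V, is granted, has marker F.
Rules concluding "it is elevated": R13 needs "it has an admin role"; R19 needs "it is from an internal IP"; R22 needs "it is authenticated" — none of these are established.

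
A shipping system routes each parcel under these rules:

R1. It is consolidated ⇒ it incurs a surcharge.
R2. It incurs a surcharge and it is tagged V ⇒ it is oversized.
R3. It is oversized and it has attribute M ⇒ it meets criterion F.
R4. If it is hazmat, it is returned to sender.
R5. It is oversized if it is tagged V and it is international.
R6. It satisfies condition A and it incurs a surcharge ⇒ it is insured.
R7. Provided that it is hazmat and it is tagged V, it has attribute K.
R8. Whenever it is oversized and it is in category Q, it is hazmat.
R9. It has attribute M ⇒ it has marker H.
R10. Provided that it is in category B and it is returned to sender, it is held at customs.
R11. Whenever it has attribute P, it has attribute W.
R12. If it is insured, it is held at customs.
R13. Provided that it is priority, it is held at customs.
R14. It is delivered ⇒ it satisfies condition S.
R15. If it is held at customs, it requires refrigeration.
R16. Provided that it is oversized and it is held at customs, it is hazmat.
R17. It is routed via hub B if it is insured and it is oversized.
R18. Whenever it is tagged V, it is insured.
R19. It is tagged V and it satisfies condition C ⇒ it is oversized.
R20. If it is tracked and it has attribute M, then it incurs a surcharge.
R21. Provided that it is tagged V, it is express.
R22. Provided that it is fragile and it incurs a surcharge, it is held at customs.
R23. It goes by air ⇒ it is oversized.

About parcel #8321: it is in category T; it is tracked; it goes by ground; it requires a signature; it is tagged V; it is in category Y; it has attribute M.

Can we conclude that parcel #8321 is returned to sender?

By R18 (it is tagged V): it is insured.
By R20 (it is tracked, it has attribute M): it incurs a surcharge.
By R2 (it incurs a surcharge, it is tagged V): it is oversized.
By R12 (it is insured): it is held at customs.
By R16 (it is oversized, it is held at customs): it is hazmat.
By R4 (it is hazmat): it is returned to sender.

Yes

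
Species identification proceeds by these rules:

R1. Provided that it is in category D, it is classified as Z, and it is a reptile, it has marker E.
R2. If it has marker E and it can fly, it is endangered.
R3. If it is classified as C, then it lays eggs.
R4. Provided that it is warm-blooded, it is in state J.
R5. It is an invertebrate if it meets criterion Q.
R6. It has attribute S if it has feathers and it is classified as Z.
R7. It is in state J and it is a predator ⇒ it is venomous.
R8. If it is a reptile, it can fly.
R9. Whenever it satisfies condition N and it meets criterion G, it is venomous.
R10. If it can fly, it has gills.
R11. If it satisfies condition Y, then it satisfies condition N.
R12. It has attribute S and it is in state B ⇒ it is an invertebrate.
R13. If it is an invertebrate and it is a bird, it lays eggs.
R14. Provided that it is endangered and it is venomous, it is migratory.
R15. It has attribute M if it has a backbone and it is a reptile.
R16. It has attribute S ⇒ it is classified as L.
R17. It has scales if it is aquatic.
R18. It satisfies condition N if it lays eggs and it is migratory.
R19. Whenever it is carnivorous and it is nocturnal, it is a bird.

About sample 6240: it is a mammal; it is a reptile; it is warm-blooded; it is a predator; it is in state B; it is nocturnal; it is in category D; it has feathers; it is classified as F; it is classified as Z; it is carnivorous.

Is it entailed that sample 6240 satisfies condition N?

Yes

By R1 (it is in category D, it is classified as Z, it is a reptile): it has marker E.
By R4 (it is warm-blooded): it is in state J.
By R6 (it has feathers, it is classified as Z): it has attribute S.
By R7 (it is in state J, it is a predator): it is venomous.
By R8 (it is a reptile): it can fly.
By R12 (it has attribute S, it is in state B): it is an invertebrate.
By R19 (it is carnivorous, it is nocturnal): it is a bird.
By R2 (it has marker E, it can fly): it is endangered.
By R13 (it is an invertebrate, it is a bird): it lays eggs.
By R14 (it is endangered, it is venomous): it is migratory.
By R18 (it lays eggs, it is migratory): it satisfies condition N.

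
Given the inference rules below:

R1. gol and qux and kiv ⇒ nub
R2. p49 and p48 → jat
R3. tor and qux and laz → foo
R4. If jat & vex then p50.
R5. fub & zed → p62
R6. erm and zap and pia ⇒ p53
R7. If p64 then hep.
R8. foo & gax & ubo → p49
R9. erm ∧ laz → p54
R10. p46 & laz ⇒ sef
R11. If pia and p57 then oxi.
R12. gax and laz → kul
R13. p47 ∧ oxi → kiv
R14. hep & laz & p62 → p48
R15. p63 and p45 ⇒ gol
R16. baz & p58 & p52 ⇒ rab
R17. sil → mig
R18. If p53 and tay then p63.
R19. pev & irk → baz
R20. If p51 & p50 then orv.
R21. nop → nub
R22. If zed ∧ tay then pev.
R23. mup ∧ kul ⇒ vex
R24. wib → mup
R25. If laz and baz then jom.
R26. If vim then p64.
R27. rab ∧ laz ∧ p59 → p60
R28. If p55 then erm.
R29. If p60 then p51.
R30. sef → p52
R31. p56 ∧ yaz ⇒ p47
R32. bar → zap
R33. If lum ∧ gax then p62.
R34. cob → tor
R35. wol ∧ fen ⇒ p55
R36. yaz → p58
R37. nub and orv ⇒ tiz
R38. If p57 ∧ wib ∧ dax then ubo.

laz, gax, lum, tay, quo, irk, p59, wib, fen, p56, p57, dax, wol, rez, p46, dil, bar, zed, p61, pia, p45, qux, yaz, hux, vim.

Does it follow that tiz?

No

Forward chaining from the given facts derives: sef, oxi, kul, pev, mup, p64, p52, p47, zap, p62, p55, p58, ubo, hep, kiv, p48, baz, vex, jom, erm, p53, p54, rab, p63, p60, p51, gol, nub.
The only rule concluding tiz is R37, which needs orv; that is never established.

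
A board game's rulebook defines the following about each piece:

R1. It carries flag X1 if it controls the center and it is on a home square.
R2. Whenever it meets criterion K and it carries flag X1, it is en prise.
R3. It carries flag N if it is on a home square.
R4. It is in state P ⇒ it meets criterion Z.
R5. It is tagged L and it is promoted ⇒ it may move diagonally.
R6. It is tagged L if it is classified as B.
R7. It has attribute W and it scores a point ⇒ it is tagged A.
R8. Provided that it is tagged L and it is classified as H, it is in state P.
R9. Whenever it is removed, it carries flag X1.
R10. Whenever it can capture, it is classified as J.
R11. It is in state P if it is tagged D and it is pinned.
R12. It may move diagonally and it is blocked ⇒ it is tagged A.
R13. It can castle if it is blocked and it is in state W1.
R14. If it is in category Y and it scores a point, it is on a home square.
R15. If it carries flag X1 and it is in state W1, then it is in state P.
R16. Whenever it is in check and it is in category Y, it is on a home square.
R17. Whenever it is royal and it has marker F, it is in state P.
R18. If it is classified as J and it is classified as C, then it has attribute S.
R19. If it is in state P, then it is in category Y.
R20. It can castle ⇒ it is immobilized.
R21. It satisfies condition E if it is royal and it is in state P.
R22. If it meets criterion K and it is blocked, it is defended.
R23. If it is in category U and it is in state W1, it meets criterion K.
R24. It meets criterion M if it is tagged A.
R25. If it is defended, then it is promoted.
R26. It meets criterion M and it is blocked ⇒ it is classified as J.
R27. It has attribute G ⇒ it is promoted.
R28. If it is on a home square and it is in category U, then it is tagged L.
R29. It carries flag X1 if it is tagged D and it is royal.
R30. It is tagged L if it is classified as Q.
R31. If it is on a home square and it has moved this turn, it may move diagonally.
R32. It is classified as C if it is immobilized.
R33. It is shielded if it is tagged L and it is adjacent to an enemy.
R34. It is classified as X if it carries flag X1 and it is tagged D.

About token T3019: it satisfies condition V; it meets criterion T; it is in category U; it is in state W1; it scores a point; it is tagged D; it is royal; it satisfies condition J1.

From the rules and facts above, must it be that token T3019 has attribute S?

No

Forward chaining from the given facts derives: meets criterion K, carries flag X1, is classified as X, is en prise, is in state P, is in category Y, satisfies condition E, meets criterion Z, is on a home square, is tagged L, carries flag N.
The only rule concluding "it has attribute S" is R18, which needs "it is classified as J"; that is never established.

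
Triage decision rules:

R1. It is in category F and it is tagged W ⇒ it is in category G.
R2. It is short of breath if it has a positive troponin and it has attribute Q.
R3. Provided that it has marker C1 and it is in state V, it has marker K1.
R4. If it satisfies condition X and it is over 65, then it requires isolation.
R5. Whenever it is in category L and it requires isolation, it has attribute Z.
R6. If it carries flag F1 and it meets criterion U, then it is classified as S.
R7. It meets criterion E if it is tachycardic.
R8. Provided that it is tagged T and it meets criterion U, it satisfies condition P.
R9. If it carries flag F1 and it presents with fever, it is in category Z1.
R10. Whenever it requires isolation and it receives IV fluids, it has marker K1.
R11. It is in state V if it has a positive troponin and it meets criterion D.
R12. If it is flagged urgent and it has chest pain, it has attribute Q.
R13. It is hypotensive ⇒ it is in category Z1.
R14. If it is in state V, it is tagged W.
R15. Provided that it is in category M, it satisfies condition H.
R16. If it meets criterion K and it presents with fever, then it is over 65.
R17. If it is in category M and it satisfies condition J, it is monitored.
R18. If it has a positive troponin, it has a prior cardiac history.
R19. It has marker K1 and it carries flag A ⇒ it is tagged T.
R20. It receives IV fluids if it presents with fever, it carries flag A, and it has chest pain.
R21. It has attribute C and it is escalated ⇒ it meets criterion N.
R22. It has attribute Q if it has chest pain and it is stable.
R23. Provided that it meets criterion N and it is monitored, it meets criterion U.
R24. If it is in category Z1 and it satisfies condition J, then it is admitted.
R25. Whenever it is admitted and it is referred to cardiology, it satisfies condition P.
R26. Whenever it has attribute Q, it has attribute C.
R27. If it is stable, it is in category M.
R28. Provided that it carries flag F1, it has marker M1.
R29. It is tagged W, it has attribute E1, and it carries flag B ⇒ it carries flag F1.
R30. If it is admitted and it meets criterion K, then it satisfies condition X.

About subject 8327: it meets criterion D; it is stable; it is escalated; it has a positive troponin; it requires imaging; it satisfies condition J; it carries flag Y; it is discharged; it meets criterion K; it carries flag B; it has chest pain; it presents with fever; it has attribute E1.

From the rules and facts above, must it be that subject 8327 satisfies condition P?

No

Forward chaining from the given facts derives: is in state V, is tagged W, is over 65, has a prior cardiac history, has attribute Q, has attribute C, is in category M, carries flag F1, is short of breath, is in category Z1, satisfies condition H, is monitored, meets criterion N, meets criterion U, is admitted, has marker M1, satisfies condition X, requires isolation, is classified as S.
Rules concluding "it satisfies condition P": R8 needs "it is tagged T"; R25 needs "it is referred to cardiology" — none of these are established.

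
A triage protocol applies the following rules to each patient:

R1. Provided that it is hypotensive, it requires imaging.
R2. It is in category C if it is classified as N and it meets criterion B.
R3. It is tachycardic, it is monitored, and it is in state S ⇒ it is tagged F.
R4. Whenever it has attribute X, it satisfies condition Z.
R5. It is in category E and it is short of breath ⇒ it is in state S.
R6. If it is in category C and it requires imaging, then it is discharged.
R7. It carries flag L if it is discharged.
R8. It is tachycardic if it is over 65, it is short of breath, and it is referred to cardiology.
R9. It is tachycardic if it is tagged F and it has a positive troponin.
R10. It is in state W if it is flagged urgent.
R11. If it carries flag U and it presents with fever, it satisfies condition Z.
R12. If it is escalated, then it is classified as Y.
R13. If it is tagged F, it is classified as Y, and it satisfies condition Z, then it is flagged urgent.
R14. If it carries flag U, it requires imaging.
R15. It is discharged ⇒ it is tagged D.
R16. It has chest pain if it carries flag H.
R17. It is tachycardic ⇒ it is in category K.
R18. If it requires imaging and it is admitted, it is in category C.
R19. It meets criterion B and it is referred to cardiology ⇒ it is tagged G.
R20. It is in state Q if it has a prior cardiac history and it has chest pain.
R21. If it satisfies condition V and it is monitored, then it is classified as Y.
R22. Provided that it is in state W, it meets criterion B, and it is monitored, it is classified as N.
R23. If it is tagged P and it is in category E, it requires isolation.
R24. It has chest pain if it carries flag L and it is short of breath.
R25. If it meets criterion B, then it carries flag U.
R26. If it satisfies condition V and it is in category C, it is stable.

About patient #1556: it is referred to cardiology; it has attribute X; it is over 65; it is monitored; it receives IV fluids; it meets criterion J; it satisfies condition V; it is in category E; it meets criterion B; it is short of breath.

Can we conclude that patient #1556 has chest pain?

By R4 (it has attribute X): it satisfies condition Z.
By R5 (it is in category E, it is short of breath): it is in state S.
By R8 (it is over 65, it is short of breath, it is referred to cardiology): it is tachycardic.
By R21 (it satisfies condition V, it is monitored): it is classified as Y.
By R25 (it meets criterion B): it carries flag U.
By R3 (it is tachycardic, it is monitored, it is in state S): it is tagged F.
By R13 (it is tagged F, it is classified as Y, it satisfies condition Z): it is flagged urgent.
By R14 (it carries flag U): it requires imaging.
By R10 (it is flagged urgent): it is in state W.
By R22 (it is in state W, it meets criterion B, it is monitored): it is classified as N.
By R2 (it is classified as N, it meets criterion B): it is in category C.
By R6 (it is in category C, it requires imaging): it is discharged.
By R7 (it is discharged): it carries flag L.
By R24 (it carries flag L, it is short of breath): it has chest pain.

Yes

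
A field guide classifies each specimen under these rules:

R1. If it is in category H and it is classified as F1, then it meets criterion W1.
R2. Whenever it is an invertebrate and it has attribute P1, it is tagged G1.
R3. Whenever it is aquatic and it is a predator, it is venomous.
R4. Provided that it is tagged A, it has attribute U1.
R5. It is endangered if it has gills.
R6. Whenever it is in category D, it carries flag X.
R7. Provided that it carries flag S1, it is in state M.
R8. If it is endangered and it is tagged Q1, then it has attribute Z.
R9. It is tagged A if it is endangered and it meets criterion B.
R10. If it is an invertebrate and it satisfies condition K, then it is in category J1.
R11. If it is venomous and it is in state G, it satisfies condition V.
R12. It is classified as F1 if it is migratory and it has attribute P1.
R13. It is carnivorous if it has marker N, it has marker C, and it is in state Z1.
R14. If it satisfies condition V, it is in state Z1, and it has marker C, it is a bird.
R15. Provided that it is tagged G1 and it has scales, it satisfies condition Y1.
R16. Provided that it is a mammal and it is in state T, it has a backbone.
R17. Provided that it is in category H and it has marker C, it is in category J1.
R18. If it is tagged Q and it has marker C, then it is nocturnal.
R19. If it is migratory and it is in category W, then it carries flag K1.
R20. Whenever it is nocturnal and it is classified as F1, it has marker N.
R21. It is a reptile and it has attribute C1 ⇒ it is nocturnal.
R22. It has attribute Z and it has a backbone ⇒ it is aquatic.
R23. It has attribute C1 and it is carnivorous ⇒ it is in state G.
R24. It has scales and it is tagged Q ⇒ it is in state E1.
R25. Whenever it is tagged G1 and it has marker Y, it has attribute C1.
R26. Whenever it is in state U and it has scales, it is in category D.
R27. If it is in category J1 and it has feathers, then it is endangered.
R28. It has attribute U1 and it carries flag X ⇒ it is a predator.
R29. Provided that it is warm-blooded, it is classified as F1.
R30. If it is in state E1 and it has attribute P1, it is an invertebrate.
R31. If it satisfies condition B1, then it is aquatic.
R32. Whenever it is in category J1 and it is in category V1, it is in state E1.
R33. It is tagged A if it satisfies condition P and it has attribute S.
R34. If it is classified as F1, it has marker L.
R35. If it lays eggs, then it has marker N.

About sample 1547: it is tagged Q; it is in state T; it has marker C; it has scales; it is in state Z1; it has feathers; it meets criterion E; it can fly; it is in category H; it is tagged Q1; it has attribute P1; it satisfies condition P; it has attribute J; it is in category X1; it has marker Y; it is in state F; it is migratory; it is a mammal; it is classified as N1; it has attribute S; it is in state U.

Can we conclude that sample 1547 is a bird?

Yes

By R12 (it is migratory, it has attribute P1): it is classified as F1.
By R16 (it is a mammal, it is in state T): it has a backbone.
By R17 (it is in category H, it has marker C): it is in category J1.
By R18 (it is tagged Q, it has marker C): it is nocturnal.
By R20 (it is nocturnal, it is classified as F1): it has marker N.
By R24 (it has scales, it is tagged Q): it is in state E1.
By R26 (it is in state U, it has scales): it is in category D.
By R27 (it is in category J1, it has feathers): it is endangered.
By R30 (it is in state E1, it has attribute P1): it is an invertebrate.
By R33 (it satisfies condition P, it has attribute S): it is tagged A.
By R2 (it is an invertebrate, it has attribute P1): it is tagged G1.
By R4 (it is tagged A): it has attribute U1.
By R6 (it is in category D): it carries flag X.
By R8 (it is endangered, it is tagged Q1): it has attribute Z.
By R13 (it has marker N, it has marker C, it is in state Z1): it is carnivorous.
By R22 (it has attribute Z, it has a backbone): it is aquatic.
By R25 (it is tagged G1, it has marker Y): it has attribute C1.
By R28 (it has attribute U1, it carries flag X): it is a predator.
By R3 (it is aquatic, it is a predator): it is venomous.
By R23 (it has attribute C1, it is carnivorous): it is in state G.
By R11 (it is venomous, it is in state G): it satisfies condition V.
By R14 (it satisfies condition V, it is in state Z1, it has marker C): it is a bird.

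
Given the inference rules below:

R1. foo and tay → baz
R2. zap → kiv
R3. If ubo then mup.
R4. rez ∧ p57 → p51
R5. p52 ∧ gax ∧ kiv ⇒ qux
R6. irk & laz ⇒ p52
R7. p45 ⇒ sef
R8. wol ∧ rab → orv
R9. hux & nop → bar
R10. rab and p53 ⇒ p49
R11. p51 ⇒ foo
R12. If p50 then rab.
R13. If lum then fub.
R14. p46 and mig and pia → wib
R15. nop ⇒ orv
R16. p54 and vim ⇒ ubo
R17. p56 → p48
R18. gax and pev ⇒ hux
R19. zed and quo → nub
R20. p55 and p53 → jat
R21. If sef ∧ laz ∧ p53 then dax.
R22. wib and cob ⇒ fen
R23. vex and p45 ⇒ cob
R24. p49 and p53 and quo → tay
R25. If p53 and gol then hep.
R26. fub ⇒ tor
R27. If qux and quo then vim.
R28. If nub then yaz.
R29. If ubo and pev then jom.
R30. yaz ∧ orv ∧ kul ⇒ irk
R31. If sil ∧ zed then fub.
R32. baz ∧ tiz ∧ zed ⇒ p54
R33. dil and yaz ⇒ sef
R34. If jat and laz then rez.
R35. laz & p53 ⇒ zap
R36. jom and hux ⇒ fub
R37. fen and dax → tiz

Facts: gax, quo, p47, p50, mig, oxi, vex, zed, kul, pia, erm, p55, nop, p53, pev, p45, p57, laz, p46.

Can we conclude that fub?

sef  (by R7: p45)
rab  (by R12: p50)
wib  (by R14: p46, mig, pia)
orv  (by R15: nop)
hux  (by R18: gax, pev)
nub  (by R19: zed, quo)
jat  (by R20: p55, p53)
dax  (by R21: sef, laz, p53)
cob  (by R23: vex, p45)
yaz  (by R28: nub)
irk  (by R30: yaz, orv, kul)
rez  (by R34: jat, laz)
zap  (by R35: laz, p53)
kiv  (by R2: zap)
p51  (by R4: rez, p57)
p52  (by R6: irk, laz)
p49  (by R10: rab, p53)
foo  (by R11: p51)
fen  (by R22: wib, cob)
tay  (by R24: p49, p53, quo)
tiz  (by R37: fen, dax)
baz  (by R1: foo, tay)
qux  (by R5: p52, gax, kiv)
vim  (by R27: qux, quo)
p54  (by R32: baz, tiz, zed)
ubo  (by R16: p54, vim)
jom  (by R29: ubo, pev)
fub  (by R36: jom, hux)

Yes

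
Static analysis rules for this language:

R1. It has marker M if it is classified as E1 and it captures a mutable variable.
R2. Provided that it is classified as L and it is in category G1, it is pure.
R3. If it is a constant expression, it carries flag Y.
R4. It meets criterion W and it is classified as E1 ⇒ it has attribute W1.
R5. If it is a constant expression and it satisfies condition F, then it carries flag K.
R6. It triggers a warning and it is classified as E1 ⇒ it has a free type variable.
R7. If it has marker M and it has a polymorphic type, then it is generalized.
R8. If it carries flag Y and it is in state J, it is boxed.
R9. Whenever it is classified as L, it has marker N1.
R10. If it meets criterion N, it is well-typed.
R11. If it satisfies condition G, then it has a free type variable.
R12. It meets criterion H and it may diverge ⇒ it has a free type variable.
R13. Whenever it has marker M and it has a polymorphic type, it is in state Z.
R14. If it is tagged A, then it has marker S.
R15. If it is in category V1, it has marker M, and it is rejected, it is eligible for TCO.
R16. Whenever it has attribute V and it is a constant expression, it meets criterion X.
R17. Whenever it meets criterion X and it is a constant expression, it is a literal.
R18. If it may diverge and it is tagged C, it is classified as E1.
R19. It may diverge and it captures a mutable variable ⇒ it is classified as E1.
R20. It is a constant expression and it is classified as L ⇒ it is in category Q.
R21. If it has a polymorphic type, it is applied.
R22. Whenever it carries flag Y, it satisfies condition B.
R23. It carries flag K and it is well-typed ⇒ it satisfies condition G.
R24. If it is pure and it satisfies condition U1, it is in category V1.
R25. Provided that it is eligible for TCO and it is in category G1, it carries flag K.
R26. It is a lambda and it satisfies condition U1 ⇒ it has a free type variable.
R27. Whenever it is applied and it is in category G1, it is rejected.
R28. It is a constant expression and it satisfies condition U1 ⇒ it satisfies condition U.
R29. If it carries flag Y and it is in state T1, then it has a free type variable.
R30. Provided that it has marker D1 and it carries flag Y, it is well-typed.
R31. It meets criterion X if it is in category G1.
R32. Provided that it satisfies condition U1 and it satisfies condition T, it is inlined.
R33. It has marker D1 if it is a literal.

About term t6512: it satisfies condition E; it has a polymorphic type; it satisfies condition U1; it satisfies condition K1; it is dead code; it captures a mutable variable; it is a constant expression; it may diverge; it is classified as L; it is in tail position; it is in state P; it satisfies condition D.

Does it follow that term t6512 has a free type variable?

No

Forward chaining from the given facts derives: carries flag Y, has marker N1, is classified as E1, is in category Q, is applied, satisfies condition B, satisfies condition U, has marker M, is generalized, is in state Z.
Rules concluding "it has a free type variable": R6 needs "it triggers a warning"; R11 needs "it satisfies condition G"; R12 needs "it meets criterion H"; R26 needs "it is a lambda"; R29 needs "it is in state T1" — none of these are established.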